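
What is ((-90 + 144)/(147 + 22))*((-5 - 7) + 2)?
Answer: -540/169 ≈ -3.1953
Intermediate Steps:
((-90 + 144)/(147 + 22))*((-5 - 7) + 2) = (54/169)*(-12 + 2) = (54*(1/169))*(-10) = (54/169)*(-10) = -540/169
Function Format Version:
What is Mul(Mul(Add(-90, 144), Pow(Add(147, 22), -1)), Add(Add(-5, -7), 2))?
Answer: Rational(-540, 169) ≈ -3.1953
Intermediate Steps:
Mul(Mul(Add(-90, 144), Pow(Add(147, 22), -1)), Add(Add(-5, -7), 2)) = Mul(Mul(54, Pow(169, -1)), Add(-12, 2)) = Mul(Mul(54, Rational(1, 169)), -10) = Mul(Rational(54, 169), -10) = Rational(-540, 169)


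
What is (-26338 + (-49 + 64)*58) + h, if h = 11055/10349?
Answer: -263557277/10349 ≈ -25467.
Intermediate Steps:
h = 11055/10349 (h = 11055*(1/10349) = 11055/10349 ≈ 1.0682)
(-26338 + (-49 + 64)*58) + h = (-26338 + (-49 + 64)*58) + 11055/10349 = (-26338 + 15*58) + 11055/10349 = (-26338 + 870) + 11055/10349 = -25468 + 11055/10349 = -263557277/10349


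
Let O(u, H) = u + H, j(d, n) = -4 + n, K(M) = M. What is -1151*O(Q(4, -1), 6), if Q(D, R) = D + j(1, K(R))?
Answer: -5755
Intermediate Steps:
Q(D, R) = -4 + D + R (Q(D, R) = D + (-4 + R) = -4 + D + R)
O(u, H) = H + u
-1151*O(Q(4, -1), 6) = -1151*(6 + (-4 + 4 - 1)) = -1151*(6 - 1) = -1151*5 = -5755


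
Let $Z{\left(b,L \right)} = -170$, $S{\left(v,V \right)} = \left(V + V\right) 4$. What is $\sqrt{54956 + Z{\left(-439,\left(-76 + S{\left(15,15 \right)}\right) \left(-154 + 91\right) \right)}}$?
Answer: $\sqrt{54786} \approx 234.06$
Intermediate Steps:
$S{\left(v,V \right)} = 8 V$ ($S{\left(v,V \right)} = 2 V 4 = 8 V$)
$\sqrt{54956 + Z{\left(-439,\left(-76 + S{\left(15,15 \right)}\right) \left(-154 + 91\right) \right)}} = \sqrt{54956 - 170} = \sqrt{54786}$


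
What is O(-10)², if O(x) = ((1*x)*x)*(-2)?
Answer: 40000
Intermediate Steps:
O(x) = -2*x² (O(x) = (x*x)*(-2) = x²*(-2) = -2*x²)
O(-10)² = (-2*(-10)²)² = (-2*100)² = (-200)² = 40000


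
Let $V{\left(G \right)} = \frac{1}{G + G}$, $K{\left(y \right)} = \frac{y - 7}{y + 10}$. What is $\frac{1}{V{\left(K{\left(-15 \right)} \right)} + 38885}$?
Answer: $\frac{44}{1710945} \approx 2.5717 \cdot 10^{-5}$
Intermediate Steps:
$K{\left(y \right)} = \frac{-7 + y}{10 + y}$
$V{\left(G \right)} = \frac{1}{2 G}$
$\frac{1}{V{\left(K{\left(-15 \right)} \right)} + 38885} = \frac{1}{\frac{1}{2 \frac{-7 - 15}{10 - 15}} + 38885} = \frac{1}{\frac{1}{2 \frac{1}{-5} \left(-22\right)} + 38885} = \frac{1}{\frac{1}{2 \left(\left(- \frac{1}{5}\right) \left(-22\right)\right)} + 38885} = \frac{1}{\frac{1}{2 \cdot \frac{22}{5}} + 38885} = \frac{1}{\frac{1}{2} \cdot \frac{5}{22} + 38885} = \frac{1}{\frac{5}{44} + 38885} = \frac{1}{\frac{1710945}{44}} = \frac{44}{1710945}$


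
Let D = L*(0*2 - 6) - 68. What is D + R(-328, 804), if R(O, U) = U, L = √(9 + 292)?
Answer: 736 - 6*√301 ≈ 631.90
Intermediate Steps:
L = √301 ≈ 17.349
D = -68 - 6*√301 (D = √301*(0*2 - 6) - 68 = √301*(0 - 6) - 68 = √301*(-6) - 68 = -6*√301 - 68 = -68 - 6*√301 ≈ -172.10)
D + R(-328, 804) = (-68 - 6*√301) + 804 = 736 - 6*√301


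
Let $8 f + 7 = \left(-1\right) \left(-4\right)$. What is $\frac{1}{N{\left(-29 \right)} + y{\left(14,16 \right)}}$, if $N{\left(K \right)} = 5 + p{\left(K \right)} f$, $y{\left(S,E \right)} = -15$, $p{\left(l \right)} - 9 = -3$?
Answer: $- \frac{4}{49} \approx -0.081633$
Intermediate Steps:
$p{\left(l \right)} = 6$ ($p{\left(l \right)} = 9 - 3 = 6$)
$f = - \frac{3}{8}$ ($f = - \frac{7}{8} + \frac{\left(-1\right) \left(-4\right)}{8} = - \frac{7}{8} + \frac{1}{8} \cdot 4 = - \frac{7}{8} + \frac{1}{2} = - \frac{3}{8} \approx -0.375$)
$N{\left(K \right)} = \frac{11}{4}$ ($N{\left(K \right)} = 5 + 6 \left(- \frac{3}{8}\right) = 5 - \frac{9}{4} = \frac{11}{4}$)
$\frac{1}{N{\left(-29 \right)} + y{\left(14,16 \right)}} = \frac{1}{\frac{11}{4} - 15} = \frac{1}{- \frac{49}{4}} = - \frac{4}{49}$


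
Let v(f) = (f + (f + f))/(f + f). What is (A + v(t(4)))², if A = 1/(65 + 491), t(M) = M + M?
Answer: 697225/309136 ≈ 2.2554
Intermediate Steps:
t(M) = 2*M
A = 1/556 ≈ 0.0017986
v(f) = 3/2 (v(f) = (f + 2*f)/((2*f)) = (3*f)*(1/(2*f)) = 3/2)
(A + v(t(4)))² = (1/556 + 3/2)² = (835/556)² = 697225/309136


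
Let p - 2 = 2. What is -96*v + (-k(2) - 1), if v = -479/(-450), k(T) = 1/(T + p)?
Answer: -15503/150 ≈ -103.35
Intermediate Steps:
p = 4 (p = 2 + 2 = 4)
k(T) = 1/(4 + T) (k(T) = 1/(T + 4) = 1/(4 + T))
v = 479/450 (v = -479*(-1/450) = 479/450 ≈ 1.0644)
-96*v + (-k(2) - 1) = -96*479/450 + (-1/(4 + 2) - 1) = -7664/75 + (-1/6 - 1) = -7664/75 - 7/6 = -15503/150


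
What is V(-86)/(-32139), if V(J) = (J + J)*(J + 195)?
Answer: 18748/32139 ≈ 0.58334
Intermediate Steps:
V(J) = 2*J*(195 + J) (V(J) = (2*J)*(195 + J) = 2*J*(195 + J))
V(-86)/(-32139) = (2*(-86)*(195 - 86))/(-32139) = (2*(-86)*109)*(-1/32139) = -18748*(-1/32139) = 18748/32139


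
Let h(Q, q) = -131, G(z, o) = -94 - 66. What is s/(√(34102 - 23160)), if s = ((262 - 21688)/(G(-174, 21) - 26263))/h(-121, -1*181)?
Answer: -10713*√10942/18937390523 ≈ -5.9175e-5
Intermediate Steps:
G(z, o) = -160
s = -21426/3461413 (s = ((262 - 21688)/(-160 - 26263))/(-131) = -21426/(-26423)*(-1/131) = -21426*(-1/26423)*(-1/131) = (21426/26423)*(-1/131) = -21426/3461413 ≈ -0.0061900)
s/(√(34102 - 23160)) = -21426/(3461413*√(34102 - 23160)) = -21426*√10942/10942/3461413 = -10713*√10942/18937390523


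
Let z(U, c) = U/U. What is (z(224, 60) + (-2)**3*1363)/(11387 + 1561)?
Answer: -10903/12948 ≈ -0.84206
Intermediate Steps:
z(U, c) = 1
(z(224, 60) + (-2)**3*1363)/(11387 + 1561) = (1 + (-2)**3*1363)/(11387 + 1561) = (1 - 8*1363)/12948 = (1 - 10904)*(1/12948) = -10903*1/12948 = -10903/12948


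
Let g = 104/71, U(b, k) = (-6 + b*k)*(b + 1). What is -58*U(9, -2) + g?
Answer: 988424/71 ≈ 13921.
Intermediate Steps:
U(b, k) = (1 + b)*(-6 + b*k) (U(b, k) = (-6 + b*k)*(1 + b) = (1 + b)*(-6 + b*k))
g = 104/71 (g = 104*(1/71) = 104/71 ≈ 1.4648)
-58*U(9, -2) + g = -58*(-6 - 6*9 + 9*(-2) - 2*9²) + 104/71 = -58*(-6 - 54 - 18 - 2*81) + 104/71 = -58*(-6 - 54 - 18 - 162) + 104/71 = -58*(-240) + 104/71 = 13920 + 104/71 = 988424/71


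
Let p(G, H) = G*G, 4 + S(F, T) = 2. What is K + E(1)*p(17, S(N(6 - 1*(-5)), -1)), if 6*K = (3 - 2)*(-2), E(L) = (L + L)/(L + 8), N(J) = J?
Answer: 575/9 ≈ 63.889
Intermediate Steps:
S(F, T) = -2 (S(F, T) = -4 + 2 = -2)
E(L) = 2*L/(8 + L) (E(L) = (2*L)/(8 + L) = 2*L/(8 + L))
p(G, H) = G**2
K = -1/3 (K = ((3 - 2)*(-2))/6 = (1*(-2))/6 = (1/6)*(-2) = -1/3 ≈ -0.33333)
K + E(1)*p(17, S(N(6 - 1*(-5)), -1)) = -1/3 + (2*1/(8 + 1))*17**2 = -1/3 + (2*1/9)*289 = -1/3 + (2*1*(1/9))*289 = -1/3 + (2/9)*289 = -1/3 + 578/9 = 575/9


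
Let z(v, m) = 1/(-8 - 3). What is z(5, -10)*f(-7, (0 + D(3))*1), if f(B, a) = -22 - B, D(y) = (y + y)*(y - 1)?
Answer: 15/11 ≈ 1.3636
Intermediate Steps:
D(y) = 2*y*(-1 + y) (D(y) = (2*y)*(-1 + y) = 2*y*(-1 + y))
z(v, m) = -1/11 (z(v, m) = 1/(-11) = -1/11)
z(5, -10)*f(-7, (0 + D(3))*1) = -(-22 - 1*(-7))/11 = -(-22 + 7)/11 = -1/11*(-15) = 15/11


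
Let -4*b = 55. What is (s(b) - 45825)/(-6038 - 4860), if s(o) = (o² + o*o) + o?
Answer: 363685/87184 ≈ 4.1715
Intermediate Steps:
b = -55/4 (b = -¼*55 = -55/4 ≈ -13.750)
s(o) = o + 2*o² (s(o) = (o² + o²) + o = 2*o² + o = o + 2*o²)
(s(b) - 45825)/(-6038 - 4860) = (-55*(1 + 2*(-55/4))/4 - 45825)/(-6038 - 4860) = (-55*(1 - 55/2)/4 - 45825)/(-10898) = (-55/4*(-53/2) - 45825)*(-1/10898) = (2915/8 - 45825)*(-1/10898) = -363685/8*(-1/10898) = 363685/87184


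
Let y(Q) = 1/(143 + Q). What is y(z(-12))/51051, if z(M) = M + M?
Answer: 1/6075069 ≈ 1.6461e-7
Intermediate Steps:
z(M) = 2*M
y(z(-12))/51051 = 1/((143 + 2*(-12))*51051) = (1/51051)/(143 - 24) = (1/51051)/119 = (1/119)*(1/51051) = 1/6075069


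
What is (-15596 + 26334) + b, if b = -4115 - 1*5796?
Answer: 827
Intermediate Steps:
b = -9911 (b = -4115 - 5796 = -9911)
(-15596 + 26334) + b = (-15596 + 26334) - 9911 = 10738 - 9911 = 827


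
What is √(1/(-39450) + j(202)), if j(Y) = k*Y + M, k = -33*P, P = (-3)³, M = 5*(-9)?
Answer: √11201456116122/7890 ≈ 424.19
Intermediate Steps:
M = -45
P = -27
k = 891 (k = -33*(-27) = 891)
j(Y) = -45 + 891*Y (j(Y) = 891*Y - 45 = -45 + 891*Y)
√(1/(-39450) + j(202)) = √(1/(-39450) + (-45 + 891*202)) = √(-1/39450 + (-45 + 179982)) = √(-1/39450 + 179937) = √(7098514649/39450) = √11201456116122/7890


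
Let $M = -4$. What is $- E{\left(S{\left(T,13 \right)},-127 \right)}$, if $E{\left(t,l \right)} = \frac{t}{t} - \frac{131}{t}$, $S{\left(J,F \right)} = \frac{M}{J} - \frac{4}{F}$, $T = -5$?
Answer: $\frac{8483}{32} \approx 265.09$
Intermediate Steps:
$S{\left(J,F \right)} = - \frac{4}{F} - \frac{4}{J}$ ($S{\left(J,F \right)} = - \frac{4}{J} - \frac{4}{F} = - \frac{4}{F} - \frac{4}{J}$)
$E{\left(t,l \right)} = 1 - \frac{131}{t}$
$- E{\left(S{\left(T,13 \right)},-127 \right)} = - \frac{-131 - \left(- \frac{4}{5} + \frac{4}{13}\right)}{- \frac{4}{13} - \frac{4}{-5}} = - \frac{-131 - - \frac{32}{65}}{\left(-4\right) \frac{1}{13} - - \frac{4}{5}} = - \frac{-131 + \left(- \frac{4}{13} + \frac{4}{5}\right)}{- \frac{4}{13} + \frac{4}{5}} = - \frac{-131 + \frac{32}{65}}{\frac{32}{65}} = - \frac{65 \left(-8483\right)}{32 \cdot 65} = \left(-1\right) \left(- \frac{8483}{32}\right) = \frac{8483}{32}$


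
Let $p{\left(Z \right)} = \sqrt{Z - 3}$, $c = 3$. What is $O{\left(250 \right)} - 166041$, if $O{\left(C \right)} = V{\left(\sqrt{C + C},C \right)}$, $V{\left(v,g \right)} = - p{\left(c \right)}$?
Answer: $-166041$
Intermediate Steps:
$p{\left(Z \right)} = \sqrt{-3 + Z}$
$V{\left(v,g \right)} = 0$ ($V{\left(v,g \right)} = - \sqrt{-3 + 3} = - \sqrt{0} = \left(-1\right) 0 = 0$)
$O{\left(C \right)} = 0$
$O{\left(250 \right)} - 166041 = 0 - 166041 = -166041$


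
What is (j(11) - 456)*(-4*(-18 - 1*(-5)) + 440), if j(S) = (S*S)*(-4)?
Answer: -462480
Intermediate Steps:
j(S) = -4*S² (j(S) = S²*(-4) = -4*S²)
(j(11) - 456)*(-4*(-18 - 1*(-5)) + 440) = (-4*11² - 456)*(-4*(-18 - 1*(-5)) + 440) = (-4*121 - 456)*(-4*(-18 + 5) + 440) = (-484 - 456)*(-4*(-13) + 440) = -940*(52 + 440) = -940*492 = -462480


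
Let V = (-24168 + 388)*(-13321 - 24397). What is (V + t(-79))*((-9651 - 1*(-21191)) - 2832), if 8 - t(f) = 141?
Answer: 7810500462156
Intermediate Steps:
V = 896934040 (V = -23780*(-37718) = 896934040)
t(f) = -133 (t(f) = 8 - 1*141 = 8 - 141 = -133)
(V + t(-79))*((-9651 - 1*(-21191)) - 2832) = (896934040 - 133)*((-9651 - 1*(-21191)) - 2832) = 896933907*((-9651 + 21191) - 2832) = 896933907*(11540 - 2832) = 896933907*8708 = 7810500462156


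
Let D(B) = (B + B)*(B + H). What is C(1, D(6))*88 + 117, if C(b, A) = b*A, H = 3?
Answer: 9621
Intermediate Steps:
D(B) = 2*B*(3 + B) (D(B) = (B + B)*(B + 3) = (2*B)*(3 + B) = 2*B*(3 + B))
C(b, A) = A*b
C(1, D(6))*88 + 117 = ((2*6*(3 + 6))*1)*88 + 117 = ((2*6*9)*1)*88 + 117 = (108*1)*88 + 117 = 108*88 + 117 = 9504 + 117 = 9621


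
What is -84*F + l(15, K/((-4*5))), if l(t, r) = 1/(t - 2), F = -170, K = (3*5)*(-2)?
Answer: 185641/13 ≈ 14280.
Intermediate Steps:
K = -30 (K = 15*(-2) = -30)
l(t, r) = 1/(-2 + t)
-84*F + l(15, K/((-4*5))) = -84*(-170) + 1/(-2 + 15) = 14280 + 1/13 = 185641/13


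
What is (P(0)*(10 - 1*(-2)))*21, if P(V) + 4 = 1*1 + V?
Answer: -756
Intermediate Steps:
P(V) = -3 + V (P(V) = -4 + (1*1 + V) = -4 + (1 + V) = -3 + V)
(P(0)*(10 - 1*(-2)))*21 = ((-3 + 0)*(10 - 1*(-2)))*21 = -3*(10 + 2)*21 = -3*12*21 = -36*21 = -756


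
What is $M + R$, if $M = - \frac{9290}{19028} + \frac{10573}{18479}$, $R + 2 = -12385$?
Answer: $- \frac{2177733878155}{175809206} \approx -12387.0$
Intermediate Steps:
$R = -12387$ ($R = -2 - 12385 = -12387$)
$M = \frac{14756567}{175809206}$ ($M = \left(-9290\right) \frac{1}{19028} + 10573 \cdot \frac{1}{18479} = - \frac{4645}{9514} + \frac{10573}{18479} = \frac{14756567}{175809206} \approx 0.083935$)
$M + R = \frac{14756567}{175809206} - 12387 = - \frac{2177733878155}{175809206}$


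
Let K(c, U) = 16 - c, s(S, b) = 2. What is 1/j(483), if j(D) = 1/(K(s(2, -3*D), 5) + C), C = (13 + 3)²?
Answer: 270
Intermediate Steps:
C = 256 (C = 16² = 256)
j(D) = 1/270 (j(D) = 1/((16 - 1*2) + 256) = 1/((16 - 2) + 256) = 1/(14 + 256) = 1/270)
1/j(483) = 1/(1/270) = 270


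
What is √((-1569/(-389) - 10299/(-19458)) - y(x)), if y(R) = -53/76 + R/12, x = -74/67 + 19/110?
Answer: √666272119863770503069470/353303251620 ≈ 2.3104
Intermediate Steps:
x = -6867/7370 (x = -74*1/67 + 19*(1/110) = -74/67 + 19/110 = -6867/7370 ≈ -0.93175)
y(R) = -53/76 + R/12 (y(R) = -53*1/76 + R*(1/12) = -53/76 + R/12)
√((-1569/(-389) - 10299/(-19458)) - y(x)) = √((-1569/(-389) - 10299/(-19458)) - (-53/76 + (1/12)*(-6867/7370))) = √((-1569*(-1/389) - 10299*(-1/19458)) - (-53/76 - 2289/29480)) = √((1569/389 + 3433/6486) - 1*(-434101/560120)) = √(11511971/2523054 + 434101/560120) = √(3771672730487/706606503240) = √666272119863770503069470/353303251620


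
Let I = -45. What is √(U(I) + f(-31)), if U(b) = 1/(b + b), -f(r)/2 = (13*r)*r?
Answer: I*√22487410/30 ≈ 158.07*I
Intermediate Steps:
f(r) = -26*r² (f(r) = -2*13*r*r = -26*r²)
U(b) = 1/(2*b)
√(U(I) + f(-31)) = √((½)/(-45) - 26*(-31)²) = √((½)*(-1/45) - 26*961) = √(-1/90 - 24986) = √(-2248741/90) = I*√22487410/30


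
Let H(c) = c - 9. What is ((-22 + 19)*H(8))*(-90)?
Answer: -270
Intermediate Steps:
H(c) = -9 + c
((-22 + 19)*H(8))*(-90) = ((-22 + 19)*(-9 + 8))*(-90) = -3*(-1)*(-90) = 3*(-90) = -270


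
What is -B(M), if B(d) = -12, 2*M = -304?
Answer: 12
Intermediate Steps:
M = -152 (M = (½)*(-304) = -152)
-B(M) = -1*(-12) = 12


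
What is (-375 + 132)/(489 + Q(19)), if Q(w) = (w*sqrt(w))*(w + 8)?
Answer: 13203/529010 - 13851*sqrt(19)/529010 ≈ -0.089171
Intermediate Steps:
Q(w) = w**(3/2)*(8 + w)
(-375 + 132)/(489 + Q(19)) = (-375 + 132)/(489 + 19**(3/2)*(8 + 19)) = -243/(489 + (19*sqrt(19))*27) = -243/(489 + 513*sqrt(19))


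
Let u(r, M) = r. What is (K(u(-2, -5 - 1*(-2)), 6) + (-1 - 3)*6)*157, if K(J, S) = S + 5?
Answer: -2041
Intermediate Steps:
K(J, S) = 5 + S
(K(u(-2, -5 - 1*(-2)), 6) + (-1 - 3)*6)*157 = ((5 + 6) + (-1 - 3)*6)*157 = (11 - 4*6)*157 = (11 - 24)*157 = -13*157 = -2041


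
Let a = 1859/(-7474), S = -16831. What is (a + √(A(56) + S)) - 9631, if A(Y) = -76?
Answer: -71983953/7474 + I*√16907 ≈ -9631.3 + 130.03*I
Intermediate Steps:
a = -1859/7474 (a = 1859*(-1/7474) = -1859/7474 ≈ -0.24873)
(a + √(A(56) + S)) - 9631 = (-1859/7474 + √(-76 - 16831)) - 9631 = (-1859/7474 + √(-16907)) - 9631 = (-1859/7474 + I*√16907) - 9631 = -71983953/7474 + I*√16907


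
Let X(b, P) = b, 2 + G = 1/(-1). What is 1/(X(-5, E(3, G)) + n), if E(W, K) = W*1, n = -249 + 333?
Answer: 1/79 ≈ 0.012658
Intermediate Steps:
G = -3 (G = -2 + 1/(-1) = -2 - 1 = -3)
n = 84
E(W, K) = W
1/(X(-5, E(3, G)) + n) = 1/(-5 + 84) = 1/79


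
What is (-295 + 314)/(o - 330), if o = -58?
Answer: -19/388 ≈ -0.048969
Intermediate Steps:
(-295 + 314)/(o - 330) = (-295 + 314)/(-58 - 330) = 19/(-388) = 19*(-1/388) = -19/388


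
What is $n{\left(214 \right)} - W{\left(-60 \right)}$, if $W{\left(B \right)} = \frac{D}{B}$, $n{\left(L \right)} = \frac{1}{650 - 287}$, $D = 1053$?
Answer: $\frac{127433}{7260} \approx 17.553$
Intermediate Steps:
$n{\left(L \right)} = \frac{1}{363}$
$W{\left(B \right)} = \frac{1053}{B}$
$n{\left(214 \right)} - W{\left(-60 \right)} = \frac{1}{363} - \frac{1053}{-60} = \frac{1}{363} - 1053 \left(- \frac{1}{60}\right) = \frac{1}{363} - - \frac{351}{20} = \frac{1}{363} + \frac{351}{20} = \frac{127433}{7260}$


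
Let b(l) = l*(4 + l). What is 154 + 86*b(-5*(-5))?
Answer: 62504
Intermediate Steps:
154 + 86*b(-5*(-5)) = 154 + 86*((-5*(-5))*(4 - 5*(-5))) = 154 + 86*(25*(4 + 25)) = 154 + 86*(25*29) = 154 + 86*725 = 154 + 62350 = 62504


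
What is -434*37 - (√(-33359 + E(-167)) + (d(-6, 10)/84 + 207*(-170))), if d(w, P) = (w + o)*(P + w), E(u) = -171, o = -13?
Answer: 401791/21 - I*√33530 ≈ 19133.0 - 183.11*I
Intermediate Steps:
d(w, P) = (-13 + w)*(P + w) (d(w, P) = (w - 13)*(P + w) = (-13 + w)*(P + w))
-434*37 - (√(-33359 + E(-167)) + (d(-6, 10)/84 + 207*(-170))) = -434*37 - (√(-33359 - 171) + (((-6)² - 13*10 - 13*(-6) + 10*(-6))/84 + 207*(-170))) = -16058 - (√(-33530) + ((36 - 130 + 78 - 60)*(1/84) - 35190)) = -16058 - (I*√33530 + (-76*1/84 - 35190)) = -16058 - (I*√33530 + (-19/21 - 35190)) = -16058 - (I*√33530 - 739009/21) = -16058 - (-739009/21 + I*√33530) = -16058 + (739009/21 - I*√33530) = 401791/21 - I*√33530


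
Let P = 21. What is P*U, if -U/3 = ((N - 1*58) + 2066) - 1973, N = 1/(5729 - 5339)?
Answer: -286671/130 ≈ -2205.2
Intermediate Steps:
N = 1/390 ≈ 0.0025641
U = -13651/130 (U = -3*(((1/390 - 1*58) + 2066) - 1973) = -3*(((1/390 - 58) + 2066) - 1973) = -3*((-22619/390 + 2066) - 1973) = -3*(783121/390 - 1973) = -3*13651/390 = -13651/130 ≈ -105.01)
P*U = 21*(-13651/130) = -286671/130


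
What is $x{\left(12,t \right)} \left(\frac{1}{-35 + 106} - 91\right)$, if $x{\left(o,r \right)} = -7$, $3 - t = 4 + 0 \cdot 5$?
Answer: $\frac{45220}{71} \approx 636.9$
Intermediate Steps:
$t = -1$ ($t = 3 - \left(4 + 0 \cdot 5\right) = 3 - \left(4 + 0\right) = 3 - 4 = -1$)
$x{\left(12,t \right)} \left(\frac{1}{-35 + 106} - 91\right) = - 7 \left(\frac{1}{-35 + 106} - 91\right) = - 7 \left(\frac{1}{71} - 91\right) = \left(-7\right) \left(- \frac{6460}{71}\right) = \frac{45220}{71}$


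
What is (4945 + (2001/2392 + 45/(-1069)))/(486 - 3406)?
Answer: -549853643/324633920 ≈ -1.6938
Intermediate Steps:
(4945 + (2001/2392 + 45/(-1069)))/(486 - 3406) = (4945 + (2001*(1/2392) + 45*(-1/1069)))/(-2920) = (4945 + (87/104 - 45/1069))*(-1/2920) = (4945 + 88323/111176)*(-1/2920) = (549853643/111176)*(-1/2920) = -549853643/324633920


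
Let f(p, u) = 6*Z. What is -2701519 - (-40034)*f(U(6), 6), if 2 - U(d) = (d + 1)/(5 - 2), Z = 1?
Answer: -2461315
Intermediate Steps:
U(d) = 5/3 - d/3 (U(d) = 2 - (d + 1)/(5 - 2) = 2 - (1 + d)/3 = 2 - (⅓ + d/3) = 2 + (-⅓ - d/3) = 5/3 - d/3)
f(p, u) = 6 (f(p, u) = 6*1 = 6)
-2701519 - (-40034)*f(U(6), 6) = -2701519 - (-40034)*6 = -2701519 - 1*(-240204) = -2701519 + 240204 = -2461315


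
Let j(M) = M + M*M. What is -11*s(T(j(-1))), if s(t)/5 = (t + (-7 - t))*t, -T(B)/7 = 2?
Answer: -5390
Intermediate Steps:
j(M) = M + M**2
T(B) = -14 (T(B) = -7*2 = -14)
s(t) = -35*t (s(t) = 5*((t + (-7 - t))*t) = 5*(-7*t) = -35*t)
-11*s(T(j(-1))) = -(-385)*(-14) = -11*490 = -5390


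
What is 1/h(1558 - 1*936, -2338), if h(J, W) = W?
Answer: -1/2338 ≈ -0.00042772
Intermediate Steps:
1/h(1558 - 1*936, -2338) = 1/(-2338) = -1/2338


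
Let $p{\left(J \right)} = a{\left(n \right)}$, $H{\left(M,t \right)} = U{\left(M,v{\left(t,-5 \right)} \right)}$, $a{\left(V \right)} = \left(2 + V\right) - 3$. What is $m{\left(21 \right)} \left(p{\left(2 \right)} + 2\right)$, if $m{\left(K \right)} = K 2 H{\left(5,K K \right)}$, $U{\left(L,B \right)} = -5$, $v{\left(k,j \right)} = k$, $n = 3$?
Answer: $-840$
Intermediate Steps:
$a{\left(V \right)} = -1 + V$
$H{\left(M,t \right)} = -5$
$p{\left(J \right)} = 2$ ($p{\left(J \right)} = -1 + 3 = 2$)
$m{\left(K \right)} = - 10 K$ ($m{\left(K \right)} = K 2 \left(-5\right) = 2 K \left(-5\right) = - 10 K$)
$m{\left(21 \right)} \left(p{\left(2 \right)} + 2\right) = \left(-10\right) 21 \left(2 + 2\right) = \left(-210\right) 4 = -840$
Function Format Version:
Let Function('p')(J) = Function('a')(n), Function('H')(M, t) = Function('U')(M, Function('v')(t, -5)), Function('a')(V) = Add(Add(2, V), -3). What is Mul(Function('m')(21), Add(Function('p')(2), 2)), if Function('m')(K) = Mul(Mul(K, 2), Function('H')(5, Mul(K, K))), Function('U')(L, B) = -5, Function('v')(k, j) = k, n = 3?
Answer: -840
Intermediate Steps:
Function('a')(V) = Add(-1, V)
Function('H')(M, t) = -5
Function('p')(J) = 2 (Function('p')(J) = Add(-1, 3) = 2)
Function('m')(K) = Mul(-10, K) (Function('m')(K) = Mul(Mul(K, 2), -5) = Mul(Mul(2, K), -5) = Mul(-10, K))
Mul(Function('m')(21), Add(Function('p')(2), 2)) = Mul(Mul(-10, 21), Add(2, 2)) = Mul(-210, 4) = -840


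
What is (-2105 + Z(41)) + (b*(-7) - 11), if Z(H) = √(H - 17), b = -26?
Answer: -1934 + 2*√6 ≈ -1929.1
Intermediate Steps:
Z(H) = √(-17 + H)
(-2105 + Z(41)) + (b*(-7) - 11) = (-2105 + √(-17 + 41)) + (-26*(-7) - 11) = (-2105 + √24) + (182 - 11) = (-2105 + 2*√6) + 171 = -1934 + 2*√6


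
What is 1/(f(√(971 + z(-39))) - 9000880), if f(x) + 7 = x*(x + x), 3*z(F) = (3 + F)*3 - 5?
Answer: -3/26997061 ≈ -1.1112e-7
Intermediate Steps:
z(F) = 4/3 + F (z(F) = ((3 + F)*3 - 5)/3 = ((9 + 3*F) - 5)/3 = (4 + 3*F)/3 = 4/3 + F)
f(x) = -7 + 2*x² (f(x) = -7 + x*(x + x) = -7 + x*(2*x) = -7 + 2*x²)
1/(f(√(971 + z(-39))) - 9000880) = 1/((-7 + 2*(√(971 + (4/3 - 39)))²) - 9000880) = 1/((-7 + 2*(√(971 - 113/3))²) - 9000880) = 1/((-7 + 2*(√(2800/3))²) - 9000880) = 1/((-7 + 2*(20*√21/3)²) - 9000880) = 1/((-7 + 2*(2800/3)) - 9000880) = 1/((-7 + 5600/3) - 9000880) = 1/(5579/3 - 9000880) = 1/(-26997061/3) = -3/26997061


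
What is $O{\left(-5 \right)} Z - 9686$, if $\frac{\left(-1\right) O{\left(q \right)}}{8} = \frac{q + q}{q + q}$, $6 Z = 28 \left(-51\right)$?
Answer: $-7782$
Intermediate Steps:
$Z = -238$ ($Z = \frac{28 \left(-51\right)}{6} = \frac{1}{6} \left(-1428\right) = -238$)
$O{\left(q \right)} = -8$ ($O{\left(q \right)} = - 8 \frac{q + q}{q + q} = - 8 \frac{2 q}{2 q} = - 8 \cdot 2 q \frac{1}{2 q} = \left(-8\right) 1 = -8$)
$O{\left(-5 \right)} Z - 9686 = \left(-8\right) \left(-238\right) - 9686 = 1904 - 9686 = -7782$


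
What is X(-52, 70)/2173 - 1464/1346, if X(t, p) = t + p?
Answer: -1578522/1462429 ≈ -1.0794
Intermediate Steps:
X(t, p) = p + t
X(-52, 70)/2173 - 1464/1346 = (70 - 52)/2173 - 1464/1346 = 18*(1/2173) - 1464*1/1346 = 18/2173 - 732/673 = -1578522/1462429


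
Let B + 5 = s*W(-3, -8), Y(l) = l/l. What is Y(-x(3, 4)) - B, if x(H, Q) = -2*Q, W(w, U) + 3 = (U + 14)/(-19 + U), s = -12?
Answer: -98/3 ≈ -32.667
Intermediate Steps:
W(w, U) = -3 + (14 + U)/(-19 + U) (W(w, U) = -3 + (U + 14)/(-19 + U) = -3 + (14 + U)/(-19 + U))
Y(l) = 1
B = 101/3 (B = -5 - 12*(71 - 2*(-8))/(-19 - 8) = -5 - 12*(71 + 16)/(-27) = -5 - (-4)*87/9 = -5 - 12*(-29/9) = -5 + 116/3 = 101/3 ≈ 33.667)
Y(-x(3, 4)) - B = 1 - 1*101/3 = 1 - 101/3 = -98/3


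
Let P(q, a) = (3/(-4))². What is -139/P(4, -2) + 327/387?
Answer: -95305/387 ≈ -246.27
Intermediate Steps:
P(q, a) = 9/16 (P(q, a) = (3*(-¼))² = (-¾)² = 9/16)
-139/P(4, -2) + 327/387 = -139/9/16 + 327/387 = -139*16/9 + 327*(1/387) = -2224/9 + 109/129 = -95305/387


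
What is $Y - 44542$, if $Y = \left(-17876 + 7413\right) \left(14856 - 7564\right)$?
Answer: $-76340738$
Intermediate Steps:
$Y = -76296196$ ($Y = \left(-10463\right) 7292 = -76296196$)
$Y - 44542 = -76296196 - 44542 = -76340738$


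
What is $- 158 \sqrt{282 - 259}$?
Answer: $- 158 \sqrt{23} \approx -757.74$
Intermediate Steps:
$- 158 \sqrt{282 - 259} = - 158 \sqrt{23}$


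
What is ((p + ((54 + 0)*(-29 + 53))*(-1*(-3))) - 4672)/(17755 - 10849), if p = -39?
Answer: -823/6906 ≈ -0.11917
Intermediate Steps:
((p + ((54 + 0)*(-29 + 53))*(-1*(-3))) - 4672)/(17755 - 10849) = ((-39 + ((54 + 0)*(-29 + 53))*(-1*(-3))) - 4672)/(17755 - 10849) = ((-39 + (54*24)*3) - 4672)/6906 = ((-39 + 1296*3) - 4672)*(1/6906) = ((-39 + 3888) - 4672)*(1/6906) = (3849 - 4672)*(1/6906) = -823*1/6906 = -823/6906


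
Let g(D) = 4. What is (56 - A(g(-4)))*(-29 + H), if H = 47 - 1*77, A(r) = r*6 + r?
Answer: -1652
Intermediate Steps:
A(r) = 7*r (A(r) = 6*r + r = 7*r)
H = -30 (H = 47 - 77 = -30)
(56 - A(g(-4)))*(-29 + H) = (56 - 7*4)*(-29 - 30) = (56 - 1*28)*(-59) = (56 - 28)*(-59) = 28*(-59) = -1652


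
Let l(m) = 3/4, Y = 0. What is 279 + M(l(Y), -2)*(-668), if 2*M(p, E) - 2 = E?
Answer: 279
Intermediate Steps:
l(m) = ¾ (l(m) = 3*(¼) = ¾)
M(p, E) = 1 + E/2
279 + M(l(Y), -2)*(-668) = 279 + (1 + (½)*(-2))*(-668) = 279 + (1 - 1)*(-668) = 279 + 0*(-668) = 279 + 0 = 279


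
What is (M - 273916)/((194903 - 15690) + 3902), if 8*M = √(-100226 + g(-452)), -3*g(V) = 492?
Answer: -273916/183115 + I*√100390/1464920 ≈ -1.4959 + 0.00021629*I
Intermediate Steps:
g(V) = -164 (g(V) = -⅓*492 = -164)
M = I*√100390/8 (M = √(-100226 - 164)/8 = √(-100390)/8 = (I*√100390)/8 = I*√100390/8 ≈ 39.605*I)
(M - 273916)/((194903 - 15690) + 3902) = (I*√100390/8 - 273916)/((194903 - 15690) + 3902) = (-273916 + I*√100390/8)/(179213 + 3902) = (-273916 + I*√100390/8)/183115 = (-273916 + I*√100390/8)*(1/183115) = -273916/183115 + I*√100390/1464920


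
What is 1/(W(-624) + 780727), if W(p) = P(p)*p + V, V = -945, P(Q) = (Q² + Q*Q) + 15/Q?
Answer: -1/485161451 ≈ -2.0612e-9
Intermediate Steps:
P(Q) = 2*Q² + 15/Q (P(Q) = (Q² + Q²) + 15/Q = 2*Q² + 15/Q)
W(p) = -930 + 2*p³ (W(p) = ((15 + 2*p³)/p)*p - 945 = (15 + 2*p³) - 945 = -930 + 2*p³)
1/(W(-624) + 780727) = 1/((-930 + 2*(-624)³) + 780727) = 1/((-930 + 2*(-242970624)) + 780727) = 1/((-930 - 485941248) + 780727) = 1/(-485942178 + 780727) = 1/(-485161451) = -1/485161451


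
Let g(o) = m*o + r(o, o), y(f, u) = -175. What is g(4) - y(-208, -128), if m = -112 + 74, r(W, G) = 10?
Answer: 33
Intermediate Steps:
m = -38
g(o) = 10 - 38*o (g(o) = -38*o + 10 = 10 - 38*o)
g(4) - y(-208, -128) = (10 - 38*4) - 1*(-175) = (10 - 152) + 175 = -142 + 175 = 33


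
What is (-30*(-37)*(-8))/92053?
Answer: -8880/92053 ≈ -0.096466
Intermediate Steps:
(-30*(-37)*(-8))/92053 = (1110*(-8))*(1/92053) = -8880*1/92053 = -8880/92053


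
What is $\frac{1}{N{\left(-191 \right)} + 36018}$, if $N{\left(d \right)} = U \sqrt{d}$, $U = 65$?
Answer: $\frac{36018}{1298103299} - \frac{65 i \sqrt{191}}{1298103299} \approx 2.7747 \cdot 10^{-5} - 6.9202 \cdot 10^{-7} i$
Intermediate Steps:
$N{\left(d \right)} = 65 \sqrt{d}$
$\frac{1}{N{\left(-191 \right)} + 36018} = \frac{1}{65 \sqrt{-191} + 36018} = \frac{1}{65 i \sqrt{191} + 36018} = \frac{1}{36018 + 65 i \sqrt{191}}$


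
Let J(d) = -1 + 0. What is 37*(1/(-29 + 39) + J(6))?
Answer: -333/10 ≈ -33.300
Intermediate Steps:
J(d) = -1
37*(1/(-29 + 39) + J(6)) = 37*(1/(-29 + 39) - 1) = 37*(1/10 - 1) = 37*(⅒ - 1) = 37*(-9/10) = -333/10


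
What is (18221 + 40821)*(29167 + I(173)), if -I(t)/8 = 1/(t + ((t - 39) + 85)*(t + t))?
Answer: 130786658456922/75947 ≈ 1.7221e+9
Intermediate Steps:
I(t) = -8/(t + 2*t*(46 + t)) (I(t) = -8/(t + ((t - 39) + 85)*(t + t)) = -8/(t + ((-39 + t) + 85)*(2*t)) = -8/(t + (46 + t)*(2*t)) = -8/(t + 2*t*(46 + t)))
(18221 + 40821)*(29167 + I(173)) = (18221 + 40821)*(29167 - 8/(173*(93 + 2*173))) = 59042*(29167 - 8*1/173/(93 + 346)) = 59042*(29167 - 8*1/173/439) = 59042*(29167 - 8*1/173*1/439) = 59042*(29167 - 8/75947) = 59042*(2215146141/75947) = 130786658456922/75947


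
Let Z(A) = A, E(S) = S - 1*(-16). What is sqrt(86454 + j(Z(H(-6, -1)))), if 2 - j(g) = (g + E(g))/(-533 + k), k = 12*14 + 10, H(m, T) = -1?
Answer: sqrt(10895622370)/355 ≈ 294.03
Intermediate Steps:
E(S) = 16 + S (E(S) = S + 16 = 16 + S)
k = 178 (k = 168 + 10 = 178)
j(g) = 726/355 + 2*g/355 (j(g) = 2 - (g + (16 + g))/(-533 + 178) = 2 - (16 + 2*g)/(-355) = 2 - (16 + 2*g)*(-1)/355 = 2 - (-16/355 - 2*g/355) = 2 + (16/355 + 2*g/355) = 726/355 + 2*g/355)
sqrt(86454 + j(Z(H(-6, -1)))) = sqrt(86454 + (726/355 + (2/355)*(-1))) = sqrt(86454 + (726/355 - 2/355)) = sqrt(86454 + 724/355) = sqrt(30691894/355) = sqrt(10895622370)/355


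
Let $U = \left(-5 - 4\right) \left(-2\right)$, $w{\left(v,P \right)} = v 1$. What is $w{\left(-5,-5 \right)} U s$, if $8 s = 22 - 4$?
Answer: $- \frac{405}{2} \approx -202.5$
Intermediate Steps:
$w{\left(v,P \right)} = v$
$U = 18$ ($U = \left(-9\right) \left(-2\right) = 18$)
$s = \frac{9}{4}$ ($s = \frac{22 - 4}{8} = \frac{1}{8} \cdot 18 = \frac{9}{4} \approx 2.25$)
$w{\left(-5,-5 \right)} U s = \left(-5\right) 18 \cdot \frac{9}{4} = \left(-90\right) \frac{9}{4} = - \frac{405}{2}$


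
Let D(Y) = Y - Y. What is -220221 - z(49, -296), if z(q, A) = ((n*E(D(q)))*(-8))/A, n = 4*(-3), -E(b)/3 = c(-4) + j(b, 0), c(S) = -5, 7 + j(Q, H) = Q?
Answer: -8147745/37 ≈ -2.2021e+5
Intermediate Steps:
j(Q, H) = -7 + Q
D(Y) = 0
E(b) = 36 - 3*b (E(b) = -3*(-5 + (-7 + b)) = -3*(-12 + b) = 36 - 3*b)
n = -12
z(q, A) = 3456/A (z(q, A) = (-12*(36 - 3*0)*(-8))/A = (-12*(36 + 0)*(-8))/A = (-12*36*(-8))/A = (-432*(-8))/A = 3456/A)
-220221 - z(49, -296) = -220221 - 3456/(-296) = -220221 - 3456*(-1)/296 = -220221 - 1*(-432/37) = -220221 + 432/37 = -8147745/37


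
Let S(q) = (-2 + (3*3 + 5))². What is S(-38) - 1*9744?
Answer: -9600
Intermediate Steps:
S(q) = 144 (S(q) = (-2 + (9 + 5))² = (-2 + 14)² = 12² = 144)
S(-38) - 1*9744 = 144 - 1*9744 = 144 - 9744 = -9600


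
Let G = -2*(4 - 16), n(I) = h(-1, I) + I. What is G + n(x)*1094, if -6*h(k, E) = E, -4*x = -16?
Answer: 11012/3 ≈ 3670.7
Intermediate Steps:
x = 4 (x = -1/4*(-16) = 4)
h(k, E) = -E/6
n(I) = 5*I/6 (n(I) = -I/6 + I = 5*I/6)
G = 24 (G = -2*(-12) = 24)
G + n(x)*1094 = 24 + ((5/6)*4)*1094 = 24 + (10/3)*1094 = 24 + 10940/3 = 11012/3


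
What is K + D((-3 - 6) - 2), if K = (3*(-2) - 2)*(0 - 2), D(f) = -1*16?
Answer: 0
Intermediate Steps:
D(f) = -16
K = 16 (K = (-6 - 2)*(-2) = -8*(-2) = 16)
K + D((-3 - 6) - 2) = 16 - 16 = 0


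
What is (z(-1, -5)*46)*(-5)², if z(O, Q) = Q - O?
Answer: -4600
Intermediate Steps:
(z(-1, -5)*46)*(-5)² = ((-5 - 1*(-1))*46)*(-5)² = ((-5 + 1)*46)*25 = -4*46*25 = -184*25 = -4600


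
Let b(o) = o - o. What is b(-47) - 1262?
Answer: -1262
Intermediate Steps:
b(o) = 0
b(-47) - 1262 = 0 - 1262 = -1262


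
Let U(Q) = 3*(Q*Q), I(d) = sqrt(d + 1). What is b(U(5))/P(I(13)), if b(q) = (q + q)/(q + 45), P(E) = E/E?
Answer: 5/4 ≈ 1.2500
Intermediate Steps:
I(d) = sqrt(1 + d)
P(E) = 1
U(Q) = 3*Q**2
b(q) = 2*q/(45 + q) (b(q) = (2*q)/(45 + q) = 2*q/(45 + q))
b(U(5))/P(I(13)) = (2*(3*5**2)/(45 + 3*5**2))/1 = (2*(3*25)/(45 + 3*25))*1 = (2*75/(45 + 75))*1 = (2*75/120)*1 = (2*75*(1/120))*1 = (5/4)*1 = 5/4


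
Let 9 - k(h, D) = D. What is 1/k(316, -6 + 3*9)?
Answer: -1/12 ≈ -0.083333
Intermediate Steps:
k(h, D) = 9 - D
1/k(316, -6 + 3*9) = 1/(9 - (-6 + 3*9)) = 1/(9 - (-6 + 27)) = 1/(9 - 1*21) = 1/(9 - 21) = 1/(-12) = -1/12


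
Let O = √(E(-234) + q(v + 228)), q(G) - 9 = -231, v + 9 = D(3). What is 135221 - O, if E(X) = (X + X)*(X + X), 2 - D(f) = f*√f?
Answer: 135221 - √218802 ≈ 1.3475e+5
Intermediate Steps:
D(f) = 2 - f^(3/2) (D(f) = 2 - f*√f = 2 - f^(3/2))
E(X) = 4*X² (E(X) = (2*X)*(2*X) = 4*X²)
v = -7 - 3*√3 (v = -9 + (2 - 3^(3/2)) = -9 + (2 - 3*√3) = -7 - 3*√3 ≈ -12.196)
q(G) = -222 (q(G) = 9 - 231 = -222)
O = √218802 (O = √(4*(-234)² - 222) = √(4*54756 - 222) = √(219024 - 222) = √218802 ≈ 467.76)
135221 - O = 135221 - √218802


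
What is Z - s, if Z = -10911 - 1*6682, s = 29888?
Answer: -47481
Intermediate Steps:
Z = -17593 (Z = -10911 - 6682 = -17593)
Z - s = -17593 - 1*29888 = -17593 - 29888 = -47481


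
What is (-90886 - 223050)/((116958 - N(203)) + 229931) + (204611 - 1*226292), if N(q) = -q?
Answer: -1881403897/86773 ≈ -21682.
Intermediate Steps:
(-90886 - 223050)/((116958 - N(203)) + 229931) + (204611 - 1*226292) = (-90886 - 223050)/((116958 - (-1)*203) + 229931) + (204611 - 1*226292) = -313936/((116958 - 1*(-203)) + 229931) + (204611 - 226292) = -313936/((116958 + 203) + 229931) - 21681 = -313936/(117161 + 229931) - 21681 = -313936/347092 - 21681 = -313936*1/347092 - 21681 = -78484/86773 - 21681 = -1881403897/86773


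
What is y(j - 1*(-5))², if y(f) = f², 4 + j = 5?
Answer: 1296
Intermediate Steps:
j = 1 (j = -4 + 5 = 1)
y(j - 1*(-5))² = ((1 - 1*(-5))²)² = ((1 + 5)²)² = (6²)² = 36² = 1296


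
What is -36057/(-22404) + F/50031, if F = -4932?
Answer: 62721157/41514612 ≈ 1.5108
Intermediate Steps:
-36057/(-22404) + F/50031 = -36057/(-22404) - 4932/50031 = -36057*(-1/22404) - 4932*1/50031 = 12019/7468 - 548/5559 = 62721157/41514612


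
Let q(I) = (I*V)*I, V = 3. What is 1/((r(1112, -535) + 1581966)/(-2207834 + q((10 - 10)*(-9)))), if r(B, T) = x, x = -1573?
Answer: -2207834/1580393 ≈ -1.3970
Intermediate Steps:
r(B, T) = -1573
q(I) = 3*I² (q(I) = (I*3)*I = (3*I)*I = 3*I²)
1/((r(1112, -535) + 1581966)/(-2207834 + q((10 - 10)*(-9)))) = 1/((-1573 + 1581966)/(-2207834 + 3*((10 - 10)*(-9))²)) = 1/(1580393/(-2207834 + 3*(0*(-9))²)) = 1/(1580393/(-2207834 + 3*0²)) = 1/(1580393/(-2207834 + 3*0)) = 1/(1580393/(-2207834 + 0)) = 1/(1580393/(-2207834)) = 1/(1580393*(-1/2207834)) = 1/(-1580393/2207834) = -2207834/1580393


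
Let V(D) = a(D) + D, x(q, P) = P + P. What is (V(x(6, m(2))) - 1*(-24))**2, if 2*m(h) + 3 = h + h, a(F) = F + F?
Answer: 729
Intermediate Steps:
a(F) = 2*F
m(h) = -3/2 + h (m(h) = -3/2 + (h + h)/2 = -3/2 + (2*h)/2 = -3/2 + h)
x(q, P) = 2*P
V(D) = 3*D (V(D) = 2*D + D = 3*D)
(V(x(6, m(2))) - 1*(-24))**2 = (3*(2*(-3/2 + 2)) - 1*(-24))**2 = (3*(2*(1/2)) + 24)**2 = (3*1 + 24)**2 = (3 + 24)**2 = 27**2 = 729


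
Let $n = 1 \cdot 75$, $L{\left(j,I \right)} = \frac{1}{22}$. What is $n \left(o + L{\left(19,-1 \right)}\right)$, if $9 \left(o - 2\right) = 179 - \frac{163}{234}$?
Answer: $\frac{6329225}{3861} \approx 1639.3$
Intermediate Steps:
$L{\left(j,I \right)} = \frac{1}{22}$
$n = 75$
$o = \frac{45935}{2106}$ ($o = 2 + \frac{179 - \frac{163}{234}}{9} = 2 + \frac{1}{9} \cdot \frac{41723}{234} = 2 + \frac{41723}{2106} = \frac{45935}{2106} \approx 21.811$)
$n \left(o + L{\left(19,-1 \right)}\right) = 75 \left(\frac{45935}{2106} + \frac{1}{22}\right) = 75 \cdot \frac{253169}{11583} = \frac{6329225}{3861}$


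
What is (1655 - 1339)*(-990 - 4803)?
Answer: -1830588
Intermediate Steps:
(1655 - 1339)*(-990 - 4803) = 316*(-5793) = -1830588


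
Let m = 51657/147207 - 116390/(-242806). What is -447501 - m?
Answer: -2665823806765019/5957123807 ≈ -4.4750e+5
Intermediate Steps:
m = 4946008712/5957123807 (m = 51657*(1/147207) - 116390*(-1/242806) = 17219/49069 + 58195/121403 = 4946008712/5957123807 ≈ 0.83027)
-447501 - m = -447501 - 1*4946008712/5957123807 = -447501 - 4946008712/5957123807 = -2665823806765019/5957123807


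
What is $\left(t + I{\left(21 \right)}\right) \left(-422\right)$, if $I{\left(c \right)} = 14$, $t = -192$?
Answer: $75116$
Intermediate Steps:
$\left(t + I{\left(21 \right)}\right) \left(-422\right) = \left(-192 + 14\right) \left(-422\right) = \left(-178\right) \left(-422\right) = 75116$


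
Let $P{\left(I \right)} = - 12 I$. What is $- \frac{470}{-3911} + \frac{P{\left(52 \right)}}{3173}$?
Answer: $- \frac{949154}{12409603} \approx -0.076485$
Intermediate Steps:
$- \frac{470}{-3911} + \frac{P{\left(52 \right)}}{3173} = - \frac{470}{-3911} + \frac{\left(-12\right) 52}{3173} = \left(-470\right) \left(- \frac{1}{3911}\right) - \frac{624}{3173} = \frac{470}{3911} - \frac{624}{3173} = - \frac{949154}{12409603}$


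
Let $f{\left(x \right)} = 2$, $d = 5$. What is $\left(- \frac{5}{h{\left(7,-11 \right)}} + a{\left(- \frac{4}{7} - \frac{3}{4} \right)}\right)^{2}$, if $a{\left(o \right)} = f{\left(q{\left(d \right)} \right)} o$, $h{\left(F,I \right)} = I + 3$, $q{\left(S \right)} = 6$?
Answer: $\frac{12769}{3136} \approx 4.0717$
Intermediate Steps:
$h{\left(F,I \right)} = 3 + I$
$a{\left(o \right)} = 2 o$
$\left(- \frac{5}{h{\left(7,-11 \right)}} + a{\left(- \frac{4}{7} - \frac{3}{4} \right)}\right)^{2} = \left(- \frac{5}{3 - 11} + 2 \left(- \frac{4}{7} - \frac{3}{4}\right)\right)^{2} = \left(- \frac{5}{-8} + 2 \left(\left(-4\right) \frac{1}{7} - \frac{3}{4}\right)\right)^{2} = \left(\left(-5\right) \left(- \frac{1}{8}\right) + 2 \left(- \frac{4}{7} - \frac{3}{4}\right)\right)^{2} = \left(\frac{5}{8} + 2 \left(- \frac{37}{28}\right)\right)^{2} = \left(\frac{5}{8} - \frac{37}{14}\right)^{2} = \left(- \frac{113}{56}\right)^{2} = \frac{12769}{3136}$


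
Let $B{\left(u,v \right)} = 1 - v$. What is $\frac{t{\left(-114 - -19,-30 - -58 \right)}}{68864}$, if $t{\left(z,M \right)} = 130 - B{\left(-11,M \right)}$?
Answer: $\frac{157}{68864} \approx 0.0022799$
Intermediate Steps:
$t{\left(z,M \right)} = 129 + M$ ($t{\left(z,M \right)} = 130 - \left(1 - M\right) = 130 + \left(-1 + M\right) = 129 + M$)
$\frac{t{\left(-114 - -19,-30 - -58 \right)}}{68864} = \frac{129 - -28}{68864} = \left(129 + \left(-30 + 58\right)\right) \frac{1}{68864} = \left(129 + 28\right) \frac{1}{68864} = 157 \cdot \frac{1}{68864} = \frac{157}{68864}$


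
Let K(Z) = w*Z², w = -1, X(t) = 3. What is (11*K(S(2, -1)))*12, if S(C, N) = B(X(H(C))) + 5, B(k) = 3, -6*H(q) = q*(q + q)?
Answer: -8448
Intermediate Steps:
H(q) = -q²/3 (H(q) = -q*(q + q)/6 = -q*2*q/6 = -q²/3)
S(C, N) = 8 (S(C, N) = 3 + 5 = 8)
K(Z) = -Z²
(11*K(S(2, -1)))*12 = (11*(-1*8²))*12 = (11*(-1*64))*12 = (11*(-64))*12 = -704*12 = -8448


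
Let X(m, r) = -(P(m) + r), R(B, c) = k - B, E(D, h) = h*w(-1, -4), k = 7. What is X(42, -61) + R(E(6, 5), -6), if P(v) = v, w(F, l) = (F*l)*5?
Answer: -74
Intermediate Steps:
w(F, l) = 5*F*l
E(D, h) = 20*h (E(D, h) = h*(5*(-1)*(-4)) = h*20 = 20*h)
R(B, c) = 7 - B
X(m, r) = -m - r (X(m, r) = -(m + r) = -m - r)
X(42, -61) + R(E(6, 5), -6) = (-1*42 - 1*(-61)) + (7 - 20*5) = (-42 + 61) + (7 - 1*100) = 19 + (7 - 100) = 19 - 93 = -74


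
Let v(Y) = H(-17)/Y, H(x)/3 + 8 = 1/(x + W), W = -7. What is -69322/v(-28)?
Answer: -15528128/193 ≈ -80457.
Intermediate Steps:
H(x) = -24 + 3/(-7 + x) (H(x) = -24 + 3/(x - 7) = -24 + 3/(-7 + x))
v(Y) = -193/(8*Y) (v(Y) = (3*(57 - 8*(-17))/(-7 - 17))/Y = (3*(57 + 136)/(-24))/Y = (3*(-1/24)*193)/Y = -193/(8*Y))
-69322/v(-28) = -69322/((-193/8/(-28))) = -69322/((-193/8*(-1/28))) = -69322/193/224 = -69322*224/193 = -15528128/193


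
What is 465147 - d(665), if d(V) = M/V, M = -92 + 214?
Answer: 309322633/665 ≈ 4.6515e+5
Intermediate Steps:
M = 122
d(V) = 122/V
465147 - d(665) = 465147 - 122/665 = 309322633/665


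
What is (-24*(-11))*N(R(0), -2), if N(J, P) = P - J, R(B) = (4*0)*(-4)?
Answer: -528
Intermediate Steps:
R(B) = 0 (R(B) = 0*(-4) = 0)
(-24*(-11))*N(R(0), -2) = (-24*(-11))*(-2 - 1*0) = 264*(-2 + 0) = 264*(-2) = -528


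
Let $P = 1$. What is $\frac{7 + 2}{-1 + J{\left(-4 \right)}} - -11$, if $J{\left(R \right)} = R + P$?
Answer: $\frac{35}{4} \approx 8.75$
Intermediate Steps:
$J{\left(R \right)} = 1 + R$ ($J{\left(R \right)} = R + 1 = 1 + R$)
$\frac{7 + 2}{-1 + J{\left(-4 \right)}} - -11 = \frac{7 + 2}{-1 + \left(1 - 4\right)} - -11 = \frac{9}{-1 - 3} + 11 = \frac{9}{-4} + 11 = 9 \left(- \frac{1}{4}\right) + 11 = - \frac{9}{4} + 11 = \frac{35}{4}$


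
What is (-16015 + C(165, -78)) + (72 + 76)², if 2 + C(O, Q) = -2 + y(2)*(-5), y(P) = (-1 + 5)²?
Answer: 5805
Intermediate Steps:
y(P) = 16 (y(P) = 4² = 16)
C(O, Q) = -84 (C(O, Q) = -2 + (-2 + 16*(-5)) = -2 + (-2 - 80) = -2 - 82 = -84)
(-16015 + C(165, -78)) + (72 + 76)² = (-16015 - 84) + (72 + 76)² = -16099 + 148² = -16099 + 21904 = 5805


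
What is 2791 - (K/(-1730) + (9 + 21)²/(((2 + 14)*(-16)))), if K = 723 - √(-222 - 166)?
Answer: 154727521/55360 - I*√97/865 ≈ 2794.9 - 0.011386*I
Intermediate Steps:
K = 723 - 2*I*√97 (K = 723 - √(-388) = 723 - 2*I*√97 ≈ 723.0 - 19.698*I)
2791 - (K/(-1730) + (9 + 21)²/(((2 + 14)*(-16)))) = 2791 - ((723 - 2*I*√97)/(-1730) + (9 + 21)²/(((2 + 14)*(-16)))) = 2791 - ((723 - 2*I*√97)*(-1/1730) + 30²/((16*(-16)))) = 2791 - ((-723/1730 + I*√97/865) + 900/(-256)) = 2791 - ((-723/1730 + I*√97/865) + 900*(-1/256)) = 2791 - ((-723/1730 + I*√97/865) - 225/64) = 2791 - (-217761/55360 + I*√97/865) = 2791 + (217761/55360 - I*√97/865) = 154727521/55360 - I*√97/865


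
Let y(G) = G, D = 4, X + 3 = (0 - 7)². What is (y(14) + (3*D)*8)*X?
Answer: 5060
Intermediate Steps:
X = 46 (X = -3 + (0 - 7)² = -3 + (-7)² = -3 + 49 = 46)
(y(14) + (3*D)*8)*X = (14 + (3*4)*8)*46 = (14 + 12*8)*46 = (14 + 96)*46 = 110*46 = 5060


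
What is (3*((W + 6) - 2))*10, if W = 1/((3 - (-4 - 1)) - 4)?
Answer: 255/2 ≈ 127.50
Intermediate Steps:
W = 1/4 (W = 1/((3 - 1*(-5)) - 4) = 1/((3 + 5) - 4) = 1/(8 - 4) = 1/4 ≈ 0.25000)
(3*((W + 6) - 2))*10 = (3*((1/4 + 6) - 2))*10 = (3*(25/4 - 2))*10 = (3*(17/4))*10 = (51/4)*10 = 255/2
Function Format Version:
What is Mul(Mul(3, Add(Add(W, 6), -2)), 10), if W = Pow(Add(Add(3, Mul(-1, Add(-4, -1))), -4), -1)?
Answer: Rational(255, 2) ≈ 127.50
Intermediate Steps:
W = Rational(1, 4) (W = Pow(Add(Add(3, Mul(-1, -5)), -4), -1) = Pow(Add(Add(3, 5), -4), -1) = Pow(Add(8, -4), -1) = Pow(4, -1) = Rational(1, 4) ≈ 0.25000)
Mul(Mul(3, Add(Add(W, 6), -2)), 10) = Mul(Mul(3, Add(Add(Rational(1, 4), 6), -2)), 10) = Mul(Mul(3, Add(Rational(25, 4), -2)), 10) = Mul(Mul(3, Rational(17, 4)), 10) = Mul(Rational(51, 4), 10) = Rational(255, 2)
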